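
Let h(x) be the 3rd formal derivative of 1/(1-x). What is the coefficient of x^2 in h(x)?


Differentiating 3 times: d^3/dx^3 [1/(1-x)] = 3!/(1-x)^4.
The expansion 1/(1-x)^4 = sum_{k>=0} C(k+3, 3) x^k, so the coefficient of x^n in 3!/(1-x)^4 is 3! * C(n+3, 3).
For n = 2: 6 * C(5, 3) = 6 * 10 = 60

60


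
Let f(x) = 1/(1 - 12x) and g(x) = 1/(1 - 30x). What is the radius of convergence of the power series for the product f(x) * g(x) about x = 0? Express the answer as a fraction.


The radius of 1/(1 - 12x) is 1/12 (nearest singularity at x = 1/12), and the radius of 1/(1 - 30x) is 1/30.
The product f(x)*g(x) = 1/((1 - 12x)(1 - 30x)) has singularities at both 1/12 and 1/30, so its radius of convergence is the distance to the nearest one:
min(1/12, 1/30) = 1/30.

1/30


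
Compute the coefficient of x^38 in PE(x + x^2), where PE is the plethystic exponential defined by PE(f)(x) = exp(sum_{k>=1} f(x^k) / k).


With f(x) = x + x^2, the exponent is sum_{k>=1} (x^k + x^(2k)) / k = -ln(1 - x) - ln(1 - x^2). Exponentiating:
PE(x + x^2) = 1 / ((1 - x)(1 - x^2)).
This is the generating function for partitions of n into parts of size 1 or 2. The number of 2's can be any j in 0..19, and the rest are 1's, so
[x^38] = floor(38/2) + 1 = 20.

20


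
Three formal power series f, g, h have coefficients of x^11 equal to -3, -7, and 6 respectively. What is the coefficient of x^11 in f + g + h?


Series addition is componentwise:
-3 + -7 + 6
= -4

-4


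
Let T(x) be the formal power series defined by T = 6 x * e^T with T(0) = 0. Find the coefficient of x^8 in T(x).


Apply the Lagrange inversion formula: if T = 6 x * phi(T) with phi(t) = e^t, then
[x^n] T = 6^n * (1/n) [t^(n-1)] phi(t)^n = 6^n * (1/n) [t^(n-1)] e^(n t) = 6^n * (1/n) * n^(n-1) / (n-1)! = 6^n * n^(n-1) / n!.
When c = 1 this is the Cayley count of rooted labeled trees on n vertices, divided by n!.
For n = 8: 6^8 * 8^7 / 8! = 1679616 * 2097152/40320 = 3057647616/35.

3057647616/35


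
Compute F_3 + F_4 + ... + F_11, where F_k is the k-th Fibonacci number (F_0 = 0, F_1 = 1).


Use the identity sum_{k=0}^{N} F_k = F_{N+2} - 1 (which follows from F_{k+2} - F_{k+1} = F_k). Then
sum_{k=3}^{11} F_k = (F_{13} - 1) - (F_{4} - 1) = F_{13} - F_{4}.
Computing: F_{13} = 233, F_{4} = 3, so
Sum = 233 - 3 = 230.

230


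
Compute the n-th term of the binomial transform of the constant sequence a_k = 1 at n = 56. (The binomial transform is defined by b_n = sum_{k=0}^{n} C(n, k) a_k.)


With a_k = 1 for all k, b_n = sum_{k=0}^{n} C(n, k) = 2^n by the binomial theorem.
For n = 56: 2^56 = 72057594037927936.

72057594037927936


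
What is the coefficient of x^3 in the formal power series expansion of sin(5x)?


The Maclaurin series is sin(t) = sum_{k>=0} (-1)^k t^(2k+1) / (2k+1)!, so substituting t = 5x, only odd powers of x are nonzero, with coefficient of x^(2k+1) equal to (-1)^k 5^(2k+1) / (2k+1)!.
Write 3 = 2*1 + 1, giving the coefficient (-1)^1 * 5^3 / 3! = -125/6 = -125/6.

-125/6


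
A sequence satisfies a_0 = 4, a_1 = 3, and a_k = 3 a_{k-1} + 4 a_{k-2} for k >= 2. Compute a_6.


The characteristic equation is t^2 - 3 t - 4 = 0, with roots r_1 = 4 and r_2 = -1 (so c_1 = r_1 + r_2, c_2 = -r_1 r_2 as required).
One can use the closed form a_n = A r_1^n + B r_2^n, but direct iteration is more reliable:
a_0 = 4, a_1 = 3, a_2 = 25, a_3 = 87, a_4 = 361, a_5 = 1431, a_6 = 5737.
So a_6 = 5737.

5737


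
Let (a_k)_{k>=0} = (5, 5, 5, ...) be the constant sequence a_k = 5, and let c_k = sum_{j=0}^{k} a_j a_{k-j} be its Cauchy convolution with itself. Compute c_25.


Since a_j = 5 for all j >= 0, the convolution sum becomes
c_k = sum_{j=0}^{k} 5 * 5 = 25 * (k + 1).
Equivalently, the generating function of (a_k) is 5/(1 - x) and its square is 25/(1 - x)^2 = sum_{k>=0} 25(k + 1) x^k.
For k = 25: 25 * 26 = 650.

650


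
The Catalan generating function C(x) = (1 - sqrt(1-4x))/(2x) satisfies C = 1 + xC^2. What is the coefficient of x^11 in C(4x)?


Substituting x -> 4x scales the n-th coefficient by 4^n, so [x^11] C(4x) = 4^11 * C_11.
C_11 = C(2*11, 11)/(12) = 705432/12 = 58786.
So 4^11 * 58786 = 4194304 * 58786 = 246566354944.

246566354944


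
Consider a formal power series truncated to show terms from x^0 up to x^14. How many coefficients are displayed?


From x^0 to x^14 inclusive, the count is 14 - 0 + 1 = 15.

15


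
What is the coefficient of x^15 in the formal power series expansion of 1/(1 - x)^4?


The negative binomial / multiset identity is
1/(1 - x)^r = sum_{k>=0} C(k + r - 1, r - 1) x^k.
Here r = 4 and k = 15, so the coefficient is
C(15 + 3, 3) = C(18, 3)
= 816

816


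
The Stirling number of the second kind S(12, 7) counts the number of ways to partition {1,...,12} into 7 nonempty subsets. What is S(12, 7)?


Using the explicit formula S(n,k) = (1/k!) sum_{j=0}^{k} (-1)^(k-j) C(k,j) j^n:
S(12, 7) = 627396
Equivalently, S(n,k) is n! times the coefficient of x^n in the EGF (e^x - 1)^k / k!.

627396


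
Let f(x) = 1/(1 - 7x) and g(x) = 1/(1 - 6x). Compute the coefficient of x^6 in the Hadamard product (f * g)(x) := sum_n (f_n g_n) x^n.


f has coefficients f_k = 7^k and g has coefficients g_k = 6^k, so the Hadamard product has coefficient (f*g)_k = 7^k * 6^k = 42^k.
For k = 6: 42^6 = 5489031744.

5489031744


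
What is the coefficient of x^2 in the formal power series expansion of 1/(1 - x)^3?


The expansion 1/(1 - x)^r = sum_{k>=0} C(k + r - 1, r - 1) x^k follows from the multiset / negative-binomial theorem (or from repeated differentiation of the geometric series).
For r = 3 and k = 2:
C(4, 2) = 24 / (2 * 2) = 6.

6


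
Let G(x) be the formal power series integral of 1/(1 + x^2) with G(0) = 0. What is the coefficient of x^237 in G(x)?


1/(1 + x^2) = sum_{j>=0} (-1)^j x^(2j). Integrating termwise with G(0) = 0:
G(x) = sum_{j>=0} (-1)^j x^(2j+1) / (2j+1) = arctan(x).
Only odd powers are nonzero. For x^237 write 237 = 2*118 + 1, giving
(-1)^118 / 237 = 1/237 = 1/237.

1/237


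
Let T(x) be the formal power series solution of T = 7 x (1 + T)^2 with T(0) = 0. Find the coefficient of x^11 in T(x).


Apply the Lagrange inversion formula: if T = 7 x * phi(T) with phi(t) = (1 + t)^2, then [x^n] T = 7^n * (1/n) [t^(n-1)] phi(t)^n = 7^n * (1/n) [t^(n-1)] (1 + t)^(2n) = 7^n * (1/n) C(2n, n-1).
Using the identity C(2n, n-1) = C(2n, n) * n / (n+1), the unscaled factor equals C(2n, n) / (n+1) = C_n, the n-th Catalan number.
For n = 11: C_11 = C(22, 11) / 12 = 705432/12 = 58786.
With the 7^11 = 1977326743 factor, the coefficient is 1977326743 * 58786 = 116239129913998.

116239129913998


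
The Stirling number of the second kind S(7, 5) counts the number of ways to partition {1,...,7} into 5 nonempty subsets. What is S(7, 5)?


Using the explicit formula S(n,k) = (1/k!) sum_{j=0}^{k} (-1)^(k-j) C(k,j) j^n:
S(7, 5) = 140
Equivalently, S(n,k) is n! times the coefficient of x^n in the EGF (e^x - 1)^k / k!.

140


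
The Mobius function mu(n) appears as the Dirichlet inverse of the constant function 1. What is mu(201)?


201 = 3 * 67 (all distinct primes).
mu(201) = (-1)^2 = 1

1


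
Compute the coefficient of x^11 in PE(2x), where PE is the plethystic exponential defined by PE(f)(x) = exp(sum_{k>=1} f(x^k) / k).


With f(x) = 2x, the exponent is sum_{k>=1} 2 x^k / k = 2 * (-ln(1 - x)). Exponentiating:
PE(2x) = exp(-2 ln(1 - x)) = 1/(1 - x)^2.
By the negative binomial expansion, [x^n] 1/(1 - x)^2 = C(n + 1, 1).
For n = 11: C(12, 1) = 12.

12


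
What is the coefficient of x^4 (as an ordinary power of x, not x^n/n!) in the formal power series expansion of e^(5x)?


The exponential series is e^y = sum_{k>=0} y^k / k!. Substituting y = 5x gives
e^(5x) = sum_{k>=0} 5^k x^k / k!.
So the coefficient of x^n is a^n/n! with a = 5, n = 4:
5^4 / 4! = 625/24 = 625/24

625/24


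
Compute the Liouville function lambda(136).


The Liouville function is lambda(k) = (-1)^Omega(k), where Omega(k) counts the prime factors of k with multiplicity.
Factoring: 136 = 2 * 2 * 2 * 17, so Omega(136) = 4.
lambda(136) = (-1)^4 = 1.

1


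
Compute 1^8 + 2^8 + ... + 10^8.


This power sum has a closed form given by Faulhaber's formula
sum_{k=1}^{m} k^p = (1 / (p + 1)) * sum_{j=0}^{p} C(p + 1, j) B_j m^(p + 1 - j),
but for small m direct computation is fastest:
1 + 256 + 6561 + 65536 + 390625 + 1679616 + 5764801 + 16777216 + 43046721 + 100000000 = 167731333.

167731333


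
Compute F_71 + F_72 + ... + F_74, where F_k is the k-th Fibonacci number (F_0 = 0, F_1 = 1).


Use the identity sum_{k=0}^{N} F_k = F_{N+2} - 1 (which follows from F_{k+2} - F_{k+1} = F_k). Then
sum_{k=71}^{74} F_k = (F_{76} - 1) - (F_{72} - 1) = F_{76} - F_{72}.
Computing: F_{76} = 3416454622906707, F_{72} = 498454011879264, so
Sum = 3416454622906707 - 498454011879264 = 2918000611027443.

2918000611027443


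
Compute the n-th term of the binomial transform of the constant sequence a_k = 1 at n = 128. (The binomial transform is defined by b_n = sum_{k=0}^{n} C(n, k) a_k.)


With a_k = 1 for all k, b_n = sum_{k=0}^{n} C(n, k) = 2^n by the binomial theorem.
For n = 128: 2^128 = 340282366920938463463374607431768211456.

340282366920938463463374607431768211456


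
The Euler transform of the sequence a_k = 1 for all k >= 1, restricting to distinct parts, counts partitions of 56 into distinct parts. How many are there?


Partitions of 56 into distinct parts can be computed via generating function.
Product (1+x)(1+x^2)(1+x^3)...
The coefficient of x^56 = 7108

7108


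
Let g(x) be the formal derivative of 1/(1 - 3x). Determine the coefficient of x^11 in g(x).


Differentiate termwise: d/dx sum_{k>=0} 3^k x^k = sum_{k>=1} k 3^k x^(k-1) = sum_{j>=0} (j+1) 3^(j+1) x^j.
Equivalently, d/dx [1/(1 - 3x)] = 3/(1 - 3x)^2.
For j = 11: 12 * 3^12 = 12 * 531441 = 6377292.

6377292


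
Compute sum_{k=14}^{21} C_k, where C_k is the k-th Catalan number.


C_14 through C_21: 2674440, 9694845, 35357670, 129644790, 477638700, 1767263190, 6564120420, 24466267020
Sum = 2674440 + 9694845 + 35357670 + 129644790 + 477638700 + 1767263190 + 6564120420 + 24466267020
= 33452661075

33452661075


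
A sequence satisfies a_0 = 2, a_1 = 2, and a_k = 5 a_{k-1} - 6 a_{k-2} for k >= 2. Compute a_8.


The characteristic equation is t^2 - 5 t + 6 = 0, with roots r_1 = 3 and r_2 = 2 (so c_1 = r_1 + r_2, c_2 = -r_1 r_2 as required).
One can use the closed form a_n = A r_1^n + B r_2^n, but direct iteration is more reliable:
a_0 = 2, a_1 = 2, a_2 = -2, a_3 = -22, a_4 = -98, a_5 = -358, a_6 = -1202, a_7 = -3862, a_8 = -12098.
So a_8 = -12098.

-12098


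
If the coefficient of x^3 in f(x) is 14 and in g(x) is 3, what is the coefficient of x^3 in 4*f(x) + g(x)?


Scalar multiplication scales coefficients: 4 * 14 = 56.
Then add the g coefficient: 56 + 3
= 59

59


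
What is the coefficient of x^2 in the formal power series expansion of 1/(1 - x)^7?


The expansion 1/(1 - x)^r = sum_{k>=0} C(k + r - 1, r - 1) x^k follows from the multiset / negative-binomial theorem (or from repeated differentiation of the geometric series).
For r = 7 and k = 2:
C(8, 6) = 40320 / (720 * 2) = 28.

28


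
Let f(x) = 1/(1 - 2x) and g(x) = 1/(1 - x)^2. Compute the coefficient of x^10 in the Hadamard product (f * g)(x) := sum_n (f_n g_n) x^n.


f has coefficients f_k = 2^k. For g = 1/(1 - x)^2 the coefficient is g_k = C(k + 1, 1) = k + 1. The Hadamard coefficient is (f * g)_k = 2^k * (k + 1).
For k = 10: 2^10 * 11 = 1024 * 11 = 11264.

11264


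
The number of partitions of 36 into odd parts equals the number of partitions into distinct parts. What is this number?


Computing partitions of 36 into odd parts (1, 3, 5, ...):
Using the generating function prod_{k>=0} 1/(1-x^(2k+1)),
the count is 668

668


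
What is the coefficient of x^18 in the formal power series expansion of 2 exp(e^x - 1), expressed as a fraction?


exp(e^x - 1) is the exponential generating function for the Bell numbers Bell_k: exp(e^x - 1) = sum_{k>=0} Bell_k x^k / k!.
So the coefficient of x^18 in 2 exp(e^x - 1) is 2 Bell_18 / 18!.
Computing: Bell_18 = 682076806159 and 18! = 6402373705728000, giving
2 * 682076806159/6402373705728000 = 97439543737/457312407552000.

97439543737/457312407552000


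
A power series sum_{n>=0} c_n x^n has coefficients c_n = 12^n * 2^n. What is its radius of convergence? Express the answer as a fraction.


By the root test (Cauchy-Hadamard), the radius is R = 1 / limsup_n |c_n|^(1/n).
Here |c_n|^(1/n) = (12^n * 2^n)^(1/n) = 12 * 2 = 24 for all n.
So R = 1/24 = 1/24.

1/24


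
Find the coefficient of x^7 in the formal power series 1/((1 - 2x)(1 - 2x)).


By partial fractions or Cauchy convolution:
The coefficient equals sum_{k=0}^{7} 2^k * 2^(7-k).
= 1024

1024


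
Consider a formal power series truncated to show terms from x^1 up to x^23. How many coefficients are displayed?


From x^1 to x^23 inclusive, the count is 23 - 1 + 1 = 23.

23


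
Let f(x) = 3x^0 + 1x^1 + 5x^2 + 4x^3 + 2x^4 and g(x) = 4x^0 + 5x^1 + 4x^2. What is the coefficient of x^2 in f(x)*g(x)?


Cauchy product at x^2:
3*4 + 1*5 + 5*4
= 37

37


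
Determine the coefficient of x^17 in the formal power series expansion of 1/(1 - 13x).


The geometric series identity gives 1/(1 - c x) = sum_{k>=0} c^k x^k, so the coefficient of x^k is c^k.
Here c = 13 and k = 17.
Computing: 13^17 = 8650415919381337933

8650415919381337933


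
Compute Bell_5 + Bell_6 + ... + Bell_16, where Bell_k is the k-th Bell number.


Recall Bell_k counts set partitions of a k-set (with Bell_0 = 1 by convention).
Bell_5 through Bell_16: 52, 203, 877, 4140, 21147, 115975, 678570, 4213597, 27644437, 190899322, 1382958545, 10480142147
Sum = 52 + 203 + 877 + 4140 + 21147 + 115975 + 678570 + 4213597 + 27644437 + 190899322 + 1382958545 + 10480142147 = 12086679012.

12086679012


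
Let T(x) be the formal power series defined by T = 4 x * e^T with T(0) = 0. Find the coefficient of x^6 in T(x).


Apply the Lagrange inversion formula: if T = 4 x * phi(T) with phi(t) = e^t, then
[x^n] T = 4^n * (1/n) [t^(n-1)] phi(t)^n = 4^n * (1/n) [t^(n-1)] e^(n t) = 4^n * (1/n) * n^(n-1) / (n-1)! = 4^n * n^(n-1) / n!.
When c = 1 this is the Cayley count of rooted labeled trees on n vertices, divided by n!.
For n = 6: 4^6 * 6^5 / 6! = 4096 * 7776/720 = 221184/5.

221184/5


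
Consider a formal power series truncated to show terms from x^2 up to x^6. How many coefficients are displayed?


From x^2 to x^6 inclusive, the count is 6 - 2 + 1 = 5.

5


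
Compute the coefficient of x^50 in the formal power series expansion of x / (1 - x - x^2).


Let f(x) = sum_{k>=0} a_k x^k. Multiplying f(x) * (1 - x - x^2) = x and matching coefficients gives a_0 = 0, a_1 = 1, and a_k = a_{k-1} + a_{k-2} for k >= 2. These are the Fibonacci numbers F_k.
Iterating from F_0 = 0, F_1 = 1:
F_0=0, F_1=1, F_2=1, F_3=2, F_4=3, F_5=5, F_6=8, F_7=13, F_8=21, F_9=34, ...
F_50 = 12586269025.

12586269025


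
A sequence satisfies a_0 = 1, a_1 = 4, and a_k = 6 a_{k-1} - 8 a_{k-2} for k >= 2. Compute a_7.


The characteristic equation is t^2 - 6 t + 8 = 0, with roots r_1 = 4 and r_2 = 2 (so c_1 = r_1 + r_2, c_2 = -r_1 r_2 as required).
One can use the closed form a_n = A r_1^n + B r_2^n, but direct iteration is more reliable:
a_0 = 1, a_1 = 4, a_2 = 16, a_3 = 64, a_4 = 256, a_5 = 1024, a_6 = 4096, a_7 = 16384.
So a_7 = 16384.

16384


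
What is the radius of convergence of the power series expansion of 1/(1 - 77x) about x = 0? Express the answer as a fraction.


Expanding 1/(1 - 77x) = sum_{k>=0} 77^k x^k, the series converges when |77x| < 1, i.e., |x| < 1/77.
So the radius of convergence is 1/77 = 1/77.

1/77


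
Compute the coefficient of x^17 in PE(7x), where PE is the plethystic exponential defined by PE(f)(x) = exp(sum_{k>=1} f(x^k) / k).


With f(x) = 7x, the exponent is sum_{k>=1} 7 x^k / k = 7 * (-ln(1 - x)). Exponentiating:
PE(7x) = exp(-7 ln(1 - x)) = 1/(1 - x)^7.
By the negative binomial expansion, [x^n] 1/(1 - x)^7 = C(n + 6, 6).
For n = 17: C(23, 6) = 100947.

100947


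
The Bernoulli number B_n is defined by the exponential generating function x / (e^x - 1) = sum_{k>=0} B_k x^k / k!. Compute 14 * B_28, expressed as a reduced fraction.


Bernoulli numbers can also be computed recursively via B_0 = 1 and sum_{j=0}^{m} C(m+1, j) B_j = 0 for m >= 1. Odd-index Bernoulli numbers vanish for k >= 3.
Computing B_28 = -23749461029/870, so 14 * B_28 = 14 * -23749461029/870 = -166246227203/435.

-166246227203/435


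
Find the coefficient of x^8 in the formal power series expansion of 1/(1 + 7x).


Write 1/(1 + c x) = 1/(1 - (-c) x) and apply the geometric-series identity
1/(1 - y) = sum_{k>=0} y^k to get 1/(1 + c x) = sum_{k>=0} (-c)^k x^k.
So the coefficient of x^k is (-c)^k = (-1)^k * c^k.
Here c = 7 and k = 8:
(-7)^8 = 1 * 5764801 = 5764801

5764801


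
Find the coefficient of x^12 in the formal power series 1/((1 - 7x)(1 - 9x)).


By partial fractions or Cauchy convolution:
The coefficient equals sum_{k=0}^{12} 7^k * 9^(12-k).
= 1222488408961

1222488408961


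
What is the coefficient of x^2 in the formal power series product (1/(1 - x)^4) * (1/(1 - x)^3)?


Combine the factors: (1/(1 - x)^4) * (1/(1 - x)^3) = 1/(1 - x)^7.
Then use 1/(1 - x)^r = sum_{k>=0} C(k + r - 1, r - 1) x^k with r = 7 and k = 2:
C(8, 6) = 28.

28


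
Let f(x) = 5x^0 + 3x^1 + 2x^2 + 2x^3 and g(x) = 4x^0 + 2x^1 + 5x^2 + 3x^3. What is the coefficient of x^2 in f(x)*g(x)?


Cauchy product at x^2:
5*5 + 3*2 + 2*4
= 39

39


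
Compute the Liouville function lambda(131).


The Liouville function is lambda(k) = (-1)^Omega(k), where Omega(k) counts the prime factors of k with multiplicity.
Factoring: 131 = 131, so Omega(131) = 1.
lambda(131) = (-1)^1 = -1.

-1


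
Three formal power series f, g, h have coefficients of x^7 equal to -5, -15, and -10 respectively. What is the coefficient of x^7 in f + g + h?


Series addition is componentwise:
-5 + -15 + -10
= -30

-30


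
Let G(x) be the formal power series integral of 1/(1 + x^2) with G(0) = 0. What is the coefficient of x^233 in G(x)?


1/(1 + x^2) = sum_{j>=0} (-1)^j x^(2j). Integrating termwise with G(0) = 0:
G(x) = sum_{j>=0} (-1)^j x^(2j+1) / (2j+1) = arctan(x).
Only odd powers are nonzero. For x^233 write 233 = 2*116 + 1, giving
(-1)^116 / 233 = 1/233 = 1/233.

1/233


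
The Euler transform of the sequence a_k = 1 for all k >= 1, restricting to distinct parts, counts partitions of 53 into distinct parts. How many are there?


Partitions of 53 into distinct parts can be computed via generating function.
Product (1+x)(1+x^2)(1+x^3)...
The coefficient of x^53 = 5120

5120


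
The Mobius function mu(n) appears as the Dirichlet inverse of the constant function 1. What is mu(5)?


5 = 5 (all distinct primes).
mu(5) = (-1)^1 = -1

-1


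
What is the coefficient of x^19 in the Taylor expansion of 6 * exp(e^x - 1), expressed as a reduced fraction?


exp(e^x - 1) = sum_{k>=0} Bell_k x^k / k!, where Bell_k is the k-th Bell number.
So the coefficient of x^19 is 6 * Bell_19 / 19!.
Computing: Bell_19 = 5832742205057 and 19! = 121645100408832000, giving
6 * 5832742205057/121645100408832000 = 5832742205057/20274183401472000.

5832742205057/20274183401472000


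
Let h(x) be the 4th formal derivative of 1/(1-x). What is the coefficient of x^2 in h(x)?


Differentiating 4 times: d^4/dx^4 [1/(1-x)] = 4!/(1-x)^5.
The expansion 1/(1-x)^5 = sum_{k>=0} C(k+4, 4) x^k, so the coefficient of x^n in 4!/(1-x)^5 is 4! * C(n+4, 4).
For n = 2: 24 * C(6, 4) = 24 * 15 = 360

360


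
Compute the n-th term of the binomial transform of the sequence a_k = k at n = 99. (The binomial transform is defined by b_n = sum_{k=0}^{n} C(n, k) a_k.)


With a_k = k, b_n = sum_{k=0}^{n} C(n, k) k. Using k * C(n, k) = n * C(n-1, k-1) gives b_n = n * sum_{k>=1} C(n-1, k-1) = n * 2^(n-1).
For n = 99: 99 * 2^98 = 99 * 316912650057057350374175801344 = 31374352355648677687043404333056.

31374352355648677687043404333056


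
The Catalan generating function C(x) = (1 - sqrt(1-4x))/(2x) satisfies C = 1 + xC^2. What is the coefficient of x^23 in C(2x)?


Substituting x -> 2x scales the n-th coefficient by 2^n, so [x^23] C(2x) = 2^23 * C_23.
C_23 = C(2*23, 23)/(24) = 8233430727600/24 = 343059613650.
So 2^23 * 343059613650 = 8388608 * 343059613650 = 2877792619541299200.

2877792619541299200


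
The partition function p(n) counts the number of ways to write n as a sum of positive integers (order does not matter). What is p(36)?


Using the generating function prod_{k>=1} 1/(1-x^k), we compute p(36).
By dynamic programming over parts 1 through 36:
p(36) = 17977

17977


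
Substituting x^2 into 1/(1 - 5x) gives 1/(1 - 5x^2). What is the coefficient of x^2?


The coefficient of x^(2m) in 1/(1 - 5x^2) is 5^m.
With n = 2 = 2*1, the coefficient is 5^1 = 5.

5


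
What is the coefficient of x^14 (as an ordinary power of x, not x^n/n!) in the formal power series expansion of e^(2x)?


The exponential series is e^y = sum_{k>=0} y^k / k!. Substituting y = 2x gives
e^(2x) = sum_{k>=0} 2^k x^k / k!.
So the coefficient of x^n is a^n/n! with a = 2, n = 14:
2^14 / 14! = 16384/87178291200 = 8/42567525

8/42567525


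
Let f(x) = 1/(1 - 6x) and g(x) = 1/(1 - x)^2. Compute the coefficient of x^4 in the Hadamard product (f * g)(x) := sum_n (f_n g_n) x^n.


f has coefficients f_k = 6^k. For g = 1/(1 - x)^2 the coefficient is g_k = C(k + 1, 1) = k + 1. The Hadamard coefficient is (f * g)_k = 6^k * (k + 1).
For k = 4: 6^4 * 5 = 1296 * 5 = 6480.

6480


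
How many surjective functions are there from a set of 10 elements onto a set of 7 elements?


By inclusion-exclusion on which target elements are missed, the number of surjections from an n-set onto a k-set is
surj(n, k) = sum_{j=0}^{k} (-1)^j C(k, j) (k - j)^n.
Equivalently surj(n, k) = k! * S(n, k), where S(n, k) is the Stirling number of the second kind.
For n = 10, k = 7:
S(10, 7) = 5880, so
surj = 7! * 5880 = 5040 * 5880 = 29635200.

29635200


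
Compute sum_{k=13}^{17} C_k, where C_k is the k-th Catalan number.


C_13 through C_17: 742900, 2674440, 9694845, 35357670, 129644790
Sum = 742900 + 2674440 + 9694845 + 35357670 + 129644790
= 178114645

178114645


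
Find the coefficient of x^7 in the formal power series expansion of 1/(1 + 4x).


Write 1/(1 + c x) = 1/(1 - (-c) x) and apply the geometric-series identity
1/(1 - y) = sum_{k>=0} y^k to get 1/(1 + c x) = sum_{k>=0} (-c)^k x^k.
So the coefficient of x^k is (-c)^k = (-1)^k * c^k.
Here c = 4 and k = 7:
(-4)^7 = -1 * 16384 = -16384

-16384


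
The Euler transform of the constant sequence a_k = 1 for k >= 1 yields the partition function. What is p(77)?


The Euler transform converts the sequence a_k = 1 into the number of integer partitions.
Using the recurrence or dynamic programming:
p(77) = 10619863

10619863


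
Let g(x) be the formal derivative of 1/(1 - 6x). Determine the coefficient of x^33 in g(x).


Differentiate termwise: d/dx sum_{k>=0} 6^k x^k = sum_{k>=1} k 6^k x^(k-1) = sum_{j>=0} (j+1) 6^(j+1) x^j.
Equivalently, d/dx [1/(1 - 6x)] = 6/(1 - 6x)^2.
For j = 33: 34 * 6^34 = 34 * 286511799958070431838109696 = 9741401198574394682495729664.

9741401198574394682495729664


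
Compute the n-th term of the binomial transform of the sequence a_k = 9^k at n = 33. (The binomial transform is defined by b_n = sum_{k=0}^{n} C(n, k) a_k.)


With a_k = 9^k, b_n = sum_{k=0}^{n} C(n, k) 9^k = (1 + 9)^n by the binomial theorem.
For n = 33: (1 + 9)^33 = 10^33 = 1000000000000000000000000000000000.

1000000000000000000000000000000000


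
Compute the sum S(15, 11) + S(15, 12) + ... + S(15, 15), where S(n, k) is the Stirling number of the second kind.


By definition, S(n, k) counts partitions of an n-set into exactly k nonempty blocks.
Computing row n = 15 for k = 11..15:
S(15, k): 1479478, 106470, 4550, 105, 1
Sum = 1590604.

1590604


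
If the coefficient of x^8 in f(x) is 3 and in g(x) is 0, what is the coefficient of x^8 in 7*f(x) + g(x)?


Scalar multiplication scales coefficients: 7 * 3 = 21.
Then add the g coefficient: 21 + 0
= 21

21


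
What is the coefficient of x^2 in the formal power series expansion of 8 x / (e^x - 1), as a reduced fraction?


The exponential generating function for Bernoulli numbers is
x / (e^x - 1) = sum_{k>=0} B_k x^k / k!.
So the coefficient of x^2 in 8 x / (e^x - 1) is 8 B_2 / 2!.
Computing: B_2 = 1/6, 2! = 2, giving
8 * 1/6 / 2 = 2/3.

2/3


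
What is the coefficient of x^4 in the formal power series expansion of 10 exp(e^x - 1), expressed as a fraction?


exp(e^x - 1) is the exponential generating function for the Bell numbers Bell_k: exp(e^x - 1) = sum_{k>=0} Bell_k x^k / k!.
So the coefficient of x^4 in 10 exp(e^x - 1) is 10 Bell_4 / 4!.
Computing: Bell_4 = 15 and 4! = 24, giving
10 * 15/24 = 25/4.

25/4


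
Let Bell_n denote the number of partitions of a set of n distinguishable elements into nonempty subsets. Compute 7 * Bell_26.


Bell_26 can be computed from the Bell triangle or from Dobinski's identity Bell_n = (1/e) * sum_{k>=0} k^n / k!.
Computing Bell_26 = 49631246523618756274.
Then 7 * 49631246523618756274 = 347418725665331293918.

347418725665331293918


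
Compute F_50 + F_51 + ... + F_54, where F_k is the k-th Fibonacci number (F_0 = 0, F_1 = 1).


Use the identity sum_{k=0}^{N} F_k = F_{N+2} - 1 (which follows from F_{k+2} - F_{k+1} = F_k). Then
sum_{k=50}^{54} F_k = (F_{56} - 1) - (F_{51} - 1) = F_{56} - F_{51}.
Computing: F_{56} = 225851433717, F_{51} = 20365011074, so
Sum = 225851433717 - 20365011074 = 205486422643.

205486422643


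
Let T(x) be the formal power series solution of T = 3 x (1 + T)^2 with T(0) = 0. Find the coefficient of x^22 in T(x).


Apply the Lagrange inversion formula: if T = 3 x * phi(T) with phi(t) = (1 + t)^2, then [x^n] T = 3^n * (1/n) [t^(n-1)] phi(t)^n = 3^n * (1/n) [t^(n-1)] (1 + t)^(2n) = 3^n * (1/n) C(2n, n-1).
Using the identity C(2n, n-1) = C(2n, n) * n / (n+1), the unscaled factor equals C(2n, n) / (n+1) = C_n, the n-th Catalan number.
For n = 22: C_22 = C(44, 22) / 23 = 2104098963720/23 = 91482563640.
With the 3^22 = 31381059609 factor, the coefficient is 31381059609 * 91482563640 = 2870819782770976016760.

2870819782770976016760


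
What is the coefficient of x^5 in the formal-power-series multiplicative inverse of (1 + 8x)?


The inverse is 1/(1 + 8x). Apply the geometric identity 1/(1 - y) = sum_{k>=0} y^k with y = -8x:
1/(1 + 8x) = sum_{k>=0} (-8)^k x^k.
So the coefficient of x^5 is (-8)^5 = -32768.

-32768


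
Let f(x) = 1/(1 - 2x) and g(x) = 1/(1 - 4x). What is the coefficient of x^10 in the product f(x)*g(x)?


The coefficient of x^n in f*g is the Cauchy product: sum_{k=0}^{n} a^k * b^(n-k).
With a=2, b=4, n=10:
sum_{k=0}^{10} 2^k * 4^(10-k)
= 2096128

2096128


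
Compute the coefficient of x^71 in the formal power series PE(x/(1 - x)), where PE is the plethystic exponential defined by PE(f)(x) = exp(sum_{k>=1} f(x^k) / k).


For f(x) = x/(1 - x) we have
sum_{k>=1} f(x^k) / k = sum_{k>=1} (1/k) * x^k / (1 - x^k) = sum_{k, m >= 1} x^(k m) / k,
which after exponentiating simplifies to
PE(x/(1 - x)) = prod_{k>=1} 1 / (1 - x^k).
This is the generating function for the partition function p(n), so the coefficient of x^71 is p(71).
Computing p(71) by dynamic programming over parts 1, 2, ..., 71: p(71) = 4697205.

4697205


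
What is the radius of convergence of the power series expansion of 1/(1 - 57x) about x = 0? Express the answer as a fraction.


Expanding 1/(1 - 57x) = sum_{k>=0} 57^k x^k, the series converges when |57x| < 1, i.e., |x| < 1/57.
So the radius of convergence is 1/57 = 1/57.

1/57


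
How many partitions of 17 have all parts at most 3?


Using the generating function (1-x)^(-1)(1-x^2)^(-1)(1-x^3)^(-1),
the coefficient of x^17 counts these restricted partitions.
Result = 33

33


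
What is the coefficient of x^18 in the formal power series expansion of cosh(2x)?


The Maclaurin series is cosh(t) = sum_{m>=0} t^(2m) / (2m)!, so substituting t = 2x, only even powers of x are nonzero, with coefficient of x^(2m) equal to 2^(2m) / (2m)!.
For x^18 the coefficient is 2^18/18! = 262144/6402373705728000 = 4/97692469875.

4/97692469875


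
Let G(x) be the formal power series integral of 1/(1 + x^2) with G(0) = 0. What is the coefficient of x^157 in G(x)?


1/(1 + x^2) = sum_{j>=0} (-1)^j x^(2j). Integrating termwise with G(0) = 0:
G(x) = sum_{j>=0} (-1)^j x^(2j+1) / (2j+1) = arctan(x).
Only odd powers are nonzero. For x^157 write 157 = 2*78 + 1, giving
(-1)^78 / 157 = 1/157 = 1/157.

1/157


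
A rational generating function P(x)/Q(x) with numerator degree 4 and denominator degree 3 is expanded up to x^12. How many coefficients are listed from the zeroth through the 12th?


Expanding up to x^12 gives the coefficients for x^0, x^1, ..., x^12.
That is 12 + 1 = 13 coefficients in total.

13


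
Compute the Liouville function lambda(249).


The Liouville function is lambda(k) = (-1)^Omega(k), where Omega(k) counts the prime factors of k with multiplicity.
Factoring: 249 = 3 * 83, so Omega(249) = 2.
lambda(249) = (-1)^2 = 1.

1


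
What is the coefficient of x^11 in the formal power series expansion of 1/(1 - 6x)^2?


The general identity 1/(1 - c x)^r = sum_{k>=0} c^k C(k + r - 1, r - 1) x^k follows by substituting y = c x into 1/(1 - y)^r = sum_{k>=0} C(k + r - 1, r - 1) y^k.
For c = 6, r = 2, k = 11:
6^11 * C(12, 1) = 362797056 * 12 = 4353564672.

4353564672


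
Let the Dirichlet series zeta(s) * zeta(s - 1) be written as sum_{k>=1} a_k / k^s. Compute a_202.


Convolution gives a_k = sum_{d | k} d * 1 = sum_{d | k} d = sigma(k), the sum of positive divisors of k.
For k = 202, the divisors are 1, 2, 101, 202, so
sigma(202) = 1 + 2 + 101 + 202 = 306.

306


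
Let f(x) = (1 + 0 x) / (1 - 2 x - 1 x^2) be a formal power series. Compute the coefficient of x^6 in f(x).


Write f(x) = sum_{k>=0} a_k x^k. Multiplying both sides by 1 - 2 x - 1 x^2 gives
(1 - 2 x - 1 x^2) sum_{k>=0} a_k x^k = 1 + 0 x.
Matching coefficients:
 x^0: a_0 = 1
 x^1: a_1 - 2 a_0 = 0  =>  a_1 = 2*1 + 0 = 2
 x^k (k >= 2): a_k = 2 a_{k-1} + 1 a_{k-2}.
Iterating: a_2 = 5, a_3 = 12, a_4 = 29, a_5 = 70, a_6 = 169.
So the coefficient of x^6 is 169.

169


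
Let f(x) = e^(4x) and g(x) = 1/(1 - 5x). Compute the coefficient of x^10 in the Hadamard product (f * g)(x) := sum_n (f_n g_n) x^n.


Expanding: f_k = 4^k/k! (from e^(4x)) and g_k = 5^k (from 1/(1 - 5x)). So the Hadamard coefficient (f * g)_k = 4^k 5^k / k! = (20)^k / k!.
For k = 10: 20^10/10! = 10240000000000/3628800 = 1600000000/567.

1600000000/567


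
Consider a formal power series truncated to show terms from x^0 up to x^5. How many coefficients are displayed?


From x^0 to x^5 inclusive, the count is 5 - 0 + 1 = 6.

6


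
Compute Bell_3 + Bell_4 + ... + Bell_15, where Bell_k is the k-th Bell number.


Recall Bell_k counts set partitions of a k-set (with Bell_0 = 1 by convention).
Bell_3 through Bell_15: 5, 15, 52, 203, 877, 4140, 21147, 115975, 678570, 4213597, 27644437, 190899322, 1382958545
Sum = 5 + 15 + 52 + 203 + 877 + 4140 + 21147 + 115975 + 678570 + 4213597 + 27644437 + 190899322 + 1382958545 = 1606536885.

1606536885


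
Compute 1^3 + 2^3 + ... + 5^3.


This power sum has a closed form given by Faulhaber's formula
sum_{k=1}^{m} k^p = (1 / (p + 1)) * sum_{j=0}^{p} C(p + 1, j) B_j m^(p + 1 - j),
but for small m direct computation is fastest:
1 + 8 + 27 + 64 + 125 = 225.

225


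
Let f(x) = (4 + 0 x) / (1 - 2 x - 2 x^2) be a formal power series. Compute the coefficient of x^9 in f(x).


Write f(x) = sum_{k>=0} a_k x^k. Multiplying both sides by 1 - 2 x - 2 x^2 gives
(1 - 2 x - 2 x^2) sum_{k>=0} a_k x^k = 4 + 0 x.
Matching coefficients:
 x^0: a_0 = 4
 x^1: a_1 - 2 a_0 = 0  =>  a_1 = 2*4 + 0 = 8
 x^k (k >= 2): a_k = 2 a_{k-1} + 2 a_{k-2}.
Iterating: a_2 = 24, a_3 = 64, a_4 = 176, a_5 = 480, a_6 = 1312, a_7 = 3584, a_8 = 9792, a_9 = 26752.
So the coefficient of x^9 is 26752.

26752


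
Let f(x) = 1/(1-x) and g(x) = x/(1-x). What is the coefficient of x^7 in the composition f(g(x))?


First simplify the composition: f(g(x)) = 1/(1 - x/(1-x)) = (1-x)/((1-x) - x) = (1-x)/(1-2x).
Now extract the coefficient. Write (1-x)/(1-2x) = 1/(1-2x) - x/(1-2x).
The coefficient of x^n in 1/(1-2x) is 2^n, and in x/(1-2x) is 2^(n-1) (for n >= 1).
So the coefficient of x^7 is 2^7 - 2^6 = 128 - 64 = 64.

64


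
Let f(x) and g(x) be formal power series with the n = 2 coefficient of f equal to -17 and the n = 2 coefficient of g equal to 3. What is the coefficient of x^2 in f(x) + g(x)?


Addition of formal power series is termwise.
The coefficient of x^2 in f + g = -17 + 3
= -14

-14


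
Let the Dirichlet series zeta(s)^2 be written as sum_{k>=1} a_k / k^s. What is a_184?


The Dirichlet convolution of the constant function 1 with itself gives (1 * 1)(k) = sum_{d | k} 1 = d(k), the number of positive divisors of k.
Since zeta(s) = sum_{k>=1} 1/k^s, we have zeta(s)^2 = sum_{k>=1} d(k)/k^s, so a_k = d(k).
For k = 184: the divisors are 1, 2, 4, 8, 23, 46, 92, 184.
Count = 8.

8


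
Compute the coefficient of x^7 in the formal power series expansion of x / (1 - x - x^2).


Let f(x) = sum_{k>=0} a_k x^k. Multiplying f(x) * (1 - x - x^2) = x and matching coefficients gives a_0 = 0, a_1 = 1, and a_k = a_{k-1} + a_{k-2} for k >= 2. These are the Fibonacci numbers F_k.
Iterating from F_0 = 0, F_1 = 1:
F_0=0, F_1=1, F_2=1, F_3=2, F_4=3, F_5=5, F_6=8, F_7=13
F_7 = 13.

13


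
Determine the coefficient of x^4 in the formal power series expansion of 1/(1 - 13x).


The geometric series identity gives 1/(1 - c x) = sum_{k>=0} c^k x^k, so the coefficient of x^k is c^k.
Here c = 13 and k = 4.
Computing: 13^4 = 28561

28561


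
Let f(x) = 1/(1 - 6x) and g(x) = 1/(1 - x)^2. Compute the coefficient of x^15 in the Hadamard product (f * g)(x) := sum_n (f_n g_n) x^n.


f has coefficients f_k = 6^k. For g = 1/(1 - x)^2 the coefficient is g_k = C(k + 1, 1) = k + 1. The Hadamard coefficient is (f * g)_k = 6^k * (k + 1).
For k = 15: 6^15 * 16 = 470184984576 * 16 = 7522959753216.

7522959753216


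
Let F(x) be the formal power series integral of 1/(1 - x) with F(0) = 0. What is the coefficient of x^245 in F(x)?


1/(1 - x) = sum_{k>=0} x^k. Integrating termwise and using F(0) = 0 gives
F(x) = sum_{k>=0} x^(k+1) / (k+1) = sum_{m>=1} x^m / m = -ln(1 - x).
So the coefficient of x^245 is 1/245 = 1/245.

1/245


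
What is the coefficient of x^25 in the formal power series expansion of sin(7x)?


The Maclaurin series is sin(t) = sum_{k>=0} (-1)^k t^(2k+1) / (2k+1)!, so substituting t = 7x, only odd powers of x are nonzero, with coefficient of x^(2k+1) equal to (-1)^k 7^(2k+1) / (2k+1)!.
Write 25 = 2*12 + 1, giving the coefficient (-1)^12 * 7^25 / 25! = 1341068619663964900807/15511210043330985984000000 = 3909821048582988049/45222186715250688000000.

3909821048582988049/45222186715250688000000


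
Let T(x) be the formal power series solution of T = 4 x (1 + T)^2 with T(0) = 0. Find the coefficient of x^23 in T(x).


Apply the Lagrange inversion formula: if T = 4 x * phi(T) with phi(t) = (1 + t)^2, then [x^n] T = 4^n * (1/n) [t^(n-1)] phi(t)^n = 4^n * (1/n) [t^(n-1)] (1 + t)^(2n) = 4^n * (1/n) C(2n, n-1).
Using the identity C(2n, n-1) = C(2n, n) * n / (n+1), the unscaled factor equals C(2n, n) / (n+1) = C_n, the n-th Catalan number.
For n = 23: C_23 = C(46, 23) / 24 = 8233430727600/24 = 343059613650.
With the 4^23 = 70368744177664 factor, the coefficient is 70368744177664 * 343059613650 = 24140674190625098799513600.

24140674190625098799513600


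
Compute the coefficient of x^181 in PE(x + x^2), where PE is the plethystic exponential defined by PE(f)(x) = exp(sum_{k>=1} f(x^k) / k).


With f(x) = x + x^2, the exponent is sum_{k>=1} (x^k + x^(2k)) / k = -ln(1 - x) - ln(1 - x^2). Exponentiating:
PE(x + x^2) = 1 / ((1 - x)(1 - x^2)).
This is the generating function for partitions of n into parts of size 1 or 2. The number of 2's can be any j in 0..90, and the rest are 1's, so
[x^181] = floor(181/2) + 1 = 91.

91


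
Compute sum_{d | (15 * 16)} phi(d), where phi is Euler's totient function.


First, 15 * 16 = 240. One classical identity is sum_{d | n} phi(d) = n (each k in [1, n] has a unique gcd with n, and among the k's with gcd(k, n) = n/d there are phi(d) of them). So the sum equals 240. We also verify directly:
Divisors of 240: 1, 2, 3, 4, 5, 6, 8, 10, 12, 15, 16, 20, 24, 30, 40, 48, 60, 80, 120, 240.
phi values: 1, 1, 2, 2, 4, 2, 4, 4, 4, 8, 8, 8, 8, 8, 16, 16, 16, 32, 32, 64.
Sum = 240.

240


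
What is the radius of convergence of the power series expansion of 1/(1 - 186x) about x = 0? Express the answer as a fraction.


Expanding 1/(1 - 186x) = sum_{k>=0} 186^k x^k, the series converges when |186x| < 1, i.e., |x| < 1/186.
So the radius of convergence is 1/186 = 1/186.

1/186


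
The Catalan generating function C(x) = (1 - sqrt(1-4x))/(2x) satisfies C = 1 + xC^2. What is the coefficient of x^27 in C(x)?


Substituting x -> x scales the n-th coefficient by 1, so [x^27] C(x) = C_27.
C_27 = C(2*27, 27)/(28) = 1946939425648112/28 = 69533550916004.
= 69533550916004.

69533550916004


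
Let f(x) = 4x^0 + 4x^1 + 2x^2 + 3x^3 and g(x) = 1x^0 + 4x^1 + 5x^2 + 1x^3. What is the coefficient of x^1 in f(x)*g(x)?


Cauchy product at x^1:
4*4 + 4*1
= 20

20


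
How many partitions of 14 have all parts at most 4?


Using the generating function (1-x)^(-1)(1-x^2)^(-1)...(1-x^4)^(-1),
the coefficient of x^14 counts these restricted partitions.
Result = 47

47


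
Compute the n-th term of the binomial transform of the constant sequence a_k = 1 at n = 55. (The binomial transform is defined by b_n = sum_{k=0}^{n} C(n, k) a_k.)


With a_k = 1 for all k, b_n = sum_{k=0}^{n} C(n, k) = 2^n by the binomial theorem.
For n = 55: 2^55 = 36028797018963968.

36028797018963968


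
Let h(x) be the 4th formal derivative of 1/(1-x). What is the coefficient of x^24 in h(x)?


Differentiating 4 times: d^4/dx^4 [1/(1-x)] = 4!/(1-x)^5.
The expansion 1/(1-x)^5 = sum_{k>=0} C(k+4, 4) x^k, so the coefficient of x^n in 4!/(1-x)^5 is 4! * C(n+4, 4).
For n = 24: 24 * C(28, 4) = 24 * 20475 = 491400

491400


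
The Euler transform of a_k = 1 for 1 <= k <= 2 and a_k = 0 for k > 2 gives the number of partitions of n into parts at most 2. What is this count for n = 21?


Partitions of 21 into parts at most 2:
Using generating function (1-x)^(-1)(1-x^2)^(-1),
the coefficient of x^21 = 11

11


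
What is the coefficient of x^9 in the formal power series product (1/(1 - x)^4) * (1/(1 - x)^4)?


Combine the factors: (1/(1 - x)^4) * (1/(1 - x)^4) = 1/(1 - x)^8.
Then use 1/(1 - x)^r = sum_{k>=0} C(k + r - 1, r - 1) x^k with r = 8 and k = 9:
C(16, 7) = 11440.

11440


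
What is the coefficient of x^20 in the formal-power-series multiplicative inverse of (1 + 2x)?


The inverse is 1/(1 + 2x). Apply the geometric identity 1/(1 - y) = sum_{k>=0} y^k with y = -2x:
1/(1 + 2x) = sum_{k>=0} (-2)^k x^k.
So the coefficient of x^20 is (-2)^20 = 1048576.

1048576


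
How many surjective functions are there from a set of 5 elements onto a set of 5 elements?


By inclusion-exclusion on which target elements are missed, the number of surjections from an n-set onto a k-set is
surj(n, k) = sum_{j=0}^{k} (-1)^j C(k, j) (k - j)^n.
Equivalently surj(n, k) = k! * S(n, k), where S(n, k) is the Stirling number of the second kind.
For n = 5, k = 5:
S(5, 5) = 1, so
surj = 5! * 1 = 120 * 1 = 120.

120


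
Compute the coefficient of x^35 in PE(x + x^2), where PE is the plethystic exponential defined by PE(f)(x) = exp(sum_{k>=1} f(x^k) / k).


With f(x) = x + x^2, the exponent is sum_{k>=1} (x^k + x^(2k)) / k = -ln(1 - x) - ln(1 - x^2). Exponentiating:
PE(x + x^2) = 1 / ((1 - x)(1 - x^2)).
This is the generating function for partitions of n into parts of size 1 or 2. The number of 2's can be any j in 0..17, and the rest are 1's, so
[x^35] = floor(35/2) + 1 = 18.

18
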